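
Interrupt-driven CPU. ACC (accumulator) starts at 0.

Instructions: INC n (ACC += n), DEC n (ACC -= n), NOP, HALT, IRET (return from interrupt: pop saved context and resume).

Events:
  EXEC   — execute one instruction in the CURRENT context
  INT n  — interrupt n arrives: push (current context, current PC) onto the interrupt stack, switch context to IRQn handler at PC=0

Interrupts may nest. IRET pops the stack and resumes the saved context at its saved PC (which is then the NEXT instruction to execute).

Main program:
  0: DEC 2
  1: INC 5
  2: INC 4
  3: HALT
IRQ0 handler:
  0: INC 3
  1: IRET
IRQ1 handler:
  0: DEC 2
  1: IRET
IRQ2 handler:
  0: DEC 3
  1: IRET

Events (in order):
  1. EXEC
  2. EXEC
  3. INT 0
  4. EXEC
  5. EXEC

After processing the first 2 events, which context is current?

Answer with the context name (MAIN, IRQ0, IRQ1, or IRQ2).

Answer: MAIN

Derivation:
Event 1 (EXEC): [MAIN] PC=0: DEC 2 -> ACC=-2
Event 2 (EXEC): [MAIN] PC=1: INC 5 -> ACC=3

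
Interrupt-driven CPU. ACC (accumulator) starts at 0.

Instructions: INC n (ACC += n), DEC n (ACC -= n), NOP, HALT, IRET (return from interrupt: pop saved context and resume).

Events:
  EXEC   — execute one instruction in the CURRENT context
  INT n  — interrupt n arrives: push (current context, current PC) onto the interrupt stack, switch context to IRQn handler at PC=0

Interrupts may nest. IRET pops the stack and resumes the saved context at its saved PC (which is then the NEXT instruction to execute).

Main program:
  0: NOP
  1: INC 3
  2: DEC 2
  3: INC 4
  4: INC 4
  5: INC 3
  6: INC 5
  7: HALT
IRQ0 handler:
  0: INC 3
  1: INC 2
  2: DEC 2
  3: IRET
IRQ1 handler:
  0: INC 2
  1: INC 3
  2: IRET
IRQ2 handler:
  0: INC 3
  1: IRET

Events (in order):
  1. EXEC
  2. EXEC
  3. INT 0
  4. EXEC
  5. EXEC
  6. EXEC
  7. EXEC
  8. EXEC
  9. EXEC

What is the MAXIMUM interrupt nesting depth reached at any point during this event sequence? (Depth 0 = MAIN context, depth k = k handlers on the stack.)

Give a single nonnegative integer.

Event 1 (EXEC): [MAIN] PC=0: NOP [depth=0]
Event 2 (EXEC): [MAIN] PC=1: INC 3 -> ACC=3 [depth=0]
Event 3 (INT 0): INT 0 arrives: push (MAIN, PC=2), enter IRQ0 at PC=0 (depth now 1) [depth=1]
Event 4 (EXEC): [IRQ0] PC=0: INC 3 -> ACC=6 [depth=1]
Event 5 (EXEC): [IRQ0] PC=1: INC 2 -> ACC=8 [depth=1]
Event 6 (EXEC): [IRQ0] PC=2: DEC 2 -> ACC=6 [depth=1]
Event 7 (EXEC): [IRQ0] PC=3: IRET -> resume MAIN at PC=2 (depth now 0) [depth=0]
Event 8 (EXEC): [MAIN] PC=2: DEC 2 -> ACC=4 [depth=0]
Event 9 (EXEC): [MAIN] PC=3: INC 4 -> ACC=8 [depth=0]
Max depth observed: 1

Answer: 1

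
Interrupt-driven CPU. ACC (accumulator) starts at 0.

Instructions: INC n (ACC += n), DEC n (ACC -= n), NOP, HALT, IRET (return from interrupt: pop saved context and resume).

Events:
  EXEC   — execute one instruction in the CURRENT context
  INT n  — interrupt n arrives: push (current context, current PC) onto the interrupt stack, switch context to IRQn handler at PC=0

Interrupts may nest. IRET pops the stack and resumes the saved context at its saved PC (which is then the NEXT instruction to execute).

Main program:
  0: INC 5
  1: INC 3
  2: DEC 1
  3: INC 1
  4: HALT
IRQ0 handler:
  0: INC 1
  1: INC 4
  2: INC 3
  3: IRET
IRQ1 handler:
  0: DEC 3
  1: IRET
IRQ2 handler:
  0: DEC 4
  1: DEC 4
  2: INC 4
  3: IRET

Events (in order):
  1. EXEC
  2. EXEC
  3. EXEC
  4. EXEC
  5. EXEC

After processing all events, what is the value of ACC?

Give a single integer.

Answer: 8

Derivation:
Event 1 (EXEC): [MAIN] PC=0: INC 5 -> ACC=5
Event 2 (EXEC): [MAIN] PC=1: INC 3 -> ACC=8
Event 3 (EXEC): [MAIN] PC=2: DEC 1 -> ACC=7
Event 4 (EXEC): [MAIN] PC=3: INC 1 -> ACC=8
Event 5 (EXEC): [MAIN] PC=4: HALT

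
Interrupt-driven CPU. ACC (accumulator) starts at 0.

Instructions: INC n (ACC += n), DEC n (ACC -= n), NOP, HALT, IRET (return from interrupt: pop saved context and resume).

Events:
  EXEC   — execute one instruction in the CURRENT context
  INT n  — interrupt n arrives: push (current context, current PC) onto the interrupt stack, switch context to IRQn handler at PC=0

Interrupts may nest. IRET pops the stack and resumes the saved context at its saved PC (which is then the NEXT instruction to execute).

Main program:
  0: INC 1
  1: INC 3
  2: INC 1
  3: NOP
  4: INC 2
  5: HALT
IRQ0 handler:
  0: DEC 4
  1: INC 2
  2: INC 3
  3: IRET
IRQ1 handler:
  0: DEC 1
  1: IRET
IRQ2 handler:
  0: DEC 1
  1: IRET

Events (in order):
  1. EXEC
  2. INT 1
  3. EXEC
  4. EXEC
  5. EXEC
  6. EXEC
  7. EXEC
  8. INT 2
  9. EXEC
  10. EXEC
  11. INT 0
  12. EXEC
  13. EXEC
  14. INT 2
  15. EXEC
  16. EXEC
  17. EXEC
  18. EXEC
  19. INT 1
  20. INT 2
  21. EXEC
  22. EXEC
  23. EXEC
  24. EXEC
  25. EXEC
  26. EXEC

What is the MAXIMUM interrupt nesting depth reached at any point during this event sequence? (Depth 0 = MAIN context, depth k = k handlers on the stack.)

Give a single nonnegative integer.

Answer: 2

Derivation:
Event 1 (EXEC): [MAIN] PC=0: INC 1 -> ACC=1 [depth=0]
Event 2 (INT 1): INT 1 arrives: push (MAIN, PC=1), enter IRQ1 at PC=0 (depth now 1) [depth=1]
Event 3 (EXEC): [IRQ1] PC=0: DEC 1 -> ACC=0 [depth=1]
Event 4 (EXEC): [IRQ1] PC=1: IRET -> resume MAIN at PC=1 (depth now 0) [depth=0]
Event 5 (EXEC): [MAIN] PC=1: INC 3 -> ACC=3 [depth=0]
Event 6 (EXEC): [MAIN] PC=2: INC 1 -> ACC=4 [depth=0]
Event 7 (EXEC): [MAIN] PC=3: NOP [depth=0]
Event 8 (INT 2): INT 2 arrives: push (MAIN, PC=4), enter IRQ2 at PC=0 (depth now 1) [depth=1]
Event 9 (EXEC): [IRQ2] PC=0: DEC 1 -> ACC=3 [depth=1]
Event 10 (EXEC): [IRQ2] PC=1: IRET -> resume MAIN at PC=4 (depth now 0) [depth=0]
Event 11 (INT 0): INT 0 arrives: push (MAIN, PC=4), enter IRQ0 at PC=0 (depth now 1) [depth=1]
Event 12 (EXEC): [IRQ0] PC=0: DEC 4 -> ACC=-1 [depth=1]
Event 13 (EXEC): [IRQ0] PC=1: INC 2 -> ACC=1 [depth=1]
Event 14 (INT 2): INT 2 arrives: push (IRQ0, PC=2), enter IRQ2 at PC=0 (depth now 2) [depth=2]
Event 15 (EXEC): [IRQ2] PC=0: DEC 1 -> ACC=0 [depth=2]
Event 16 (EXEC): [IRQ2] PC=1: IRET -> resume IRQ0 at PC=2 (depth now 1) [depth=1]
Event 17 (EXEC): [IRQ0] PC=2: INC 3 -> ACC=3 [depth=1]
Event 18 (EXEC): [IRQ0] PC=3: IRET -> resume MAIN at PC=4 (depth now 0) [depth=0]
Event 19 (INT 1): INT 1 arrives: push (MAIN, PC=4), enter IRQ1 at PC=0 (depth now 1) [depth=1]
Event 20 (INT 2): INT 2 arrives: push (IRQ1, PC=0), enter IRQ2 at PC=0 (depth now 2) [depth=2]
Event 21 (EXEC): [IRQ2] PC=0: DEC 1 -> ACC=2 [depth=2]
Event 22 (EXEC): [IRQ2] PC=1: IRET -> resume IRQ1 at PC=0 (depth now 1) [depth=1]
Event 23 (EXEC): [IRQ1] PC=0: DEC 1 -> ACC=1 [depth=1]
Event 24 (EXEC): [IRQ1] PC=1: IRET -> resume MAIN at PC=4 (depth now 0) [depth=0]
Event 25 (EXEC): [MAIN] PC=4: INC 2 -> ACC=3 [depth=0]
Event 26 (EXEC): [MAIN] PC=5: HALT [depth=0]
Max depth observed: 2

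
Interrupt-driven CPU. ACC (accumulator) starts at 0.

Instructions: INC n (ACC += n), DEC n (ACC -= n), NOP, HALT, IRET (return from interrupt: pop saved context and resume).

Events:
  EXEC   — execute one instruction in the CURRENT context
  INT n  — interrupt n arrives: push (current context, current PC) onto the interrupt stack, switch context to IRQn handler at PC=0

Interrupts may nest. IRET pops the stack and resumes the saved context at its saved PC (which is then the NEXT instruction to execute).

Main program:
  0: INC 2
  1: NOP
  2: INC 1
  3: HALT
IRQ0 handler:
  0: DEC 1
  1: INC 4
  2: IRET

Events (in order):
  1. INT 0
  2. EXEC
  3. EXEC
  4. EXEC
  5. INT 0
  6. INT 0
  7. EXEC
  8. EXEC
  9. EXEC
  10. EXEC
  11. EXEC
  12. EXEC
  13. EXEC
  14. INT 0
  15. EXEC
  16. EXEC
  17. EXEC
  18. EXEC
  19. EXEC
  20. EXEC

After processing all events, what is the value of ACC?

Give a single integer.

Event 1 (INT 0): INT 0 arrives: push (MAIN, PC=0), enter IRQ0 at PC=0 (depth now 1)
Event 2 (EXEC): [IRQ0] PC=0: DEC 1 -> ACC=-1
Event 3 (EXEC): [IRQ0] PC=1: INC 4 -> ACC=3
Event 4 (EXEC): [IRQ0] PC=2: IRET -> resume MAIN at PC=0 (depth now 0)
Event 5 (INT 0): INT 0 arrives: push (MAIN, PC=0), enter IRQ0 at PC=0 (depth now 1)
Event 6 (INT 0): INT 0 arrives: push (IRQ0, PC=0), enter IRQ0 at PC=0 (depth now 2)
Event 7 (EXEC): [IRQ0] PC=0: DEC 1 -> ACC=2
Event 8 (EXEC): [IRQ0] PC=1: INC 4 -> ACC=6
Event 9 (EXEC): [IRQ0] PC=2: IRET -> resume IRQ0 at PC=0 (depth now 1)
Event 10 (EXEC): [IRQ0] PC=0: DEC 1 -> ACC=5
Event 11 (EXEC): [IRQ0] PC=1: INC 4 -> ACC=9
Event 12 (EXEC): [IRQ0] PC=2: IRET -> resume MAIN at PC=0 (depth now 0)
Event 13 (EXEC): [MAIN] PC=0: INC 2 -> ACC=11
Event 14 (INT 0): INT 0 arrives: push (MAIN, PC=1), enter IRQ0 at PC=0 (depth now 1)
Event 15 (EXEC): [IRQ0] PC=0: DEC 1 -> ACC=10
Event 16 (EXEC): [IRQ0] PC=1: INC 4 -> ACC=14
Event 17 (EXEC): [IRQ0] PC=2: IRET -> resume MAIN at PC=1 (depth now 0)
Event 18 (EXEC): [MAIN] PC=1: NOP
Event 19 (EXEC): [MAIN] PC=2: INC 1 -> ACC=15
Event 20 (EXEC): [MAIN] PC=3: HALT

Answer: 15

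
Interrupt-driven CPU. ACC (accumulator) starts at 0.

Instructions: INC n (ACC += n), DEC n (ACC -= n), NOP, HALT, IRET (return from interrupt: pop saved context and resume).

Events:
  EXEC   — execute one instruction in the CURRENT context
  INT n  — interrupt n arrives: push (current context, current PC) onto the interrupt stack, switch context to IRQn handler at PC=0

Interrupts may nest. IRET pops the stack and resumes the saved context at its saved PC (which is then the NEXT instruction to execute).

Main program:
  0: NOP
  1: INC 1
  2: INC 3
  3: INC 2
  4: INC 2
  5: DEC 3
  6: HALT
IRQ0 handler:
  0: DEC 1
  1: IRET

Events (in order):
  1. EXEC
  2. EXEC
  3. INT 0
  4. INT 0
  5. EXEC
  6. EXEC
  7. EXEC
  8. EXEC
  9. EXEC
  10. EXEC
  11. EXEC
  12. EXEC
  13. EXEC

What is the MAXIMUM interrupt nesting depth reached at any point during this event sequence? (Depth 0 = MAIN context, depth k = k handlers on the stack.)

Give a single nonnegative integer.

Answer: 2

Derivation:
Event 1 (EXEC): [MAIN] PC=0: NOP [depth=0]
Event 2 (EXEC): [MAIN] PC=1: INC 1 -> ACC=1 [depth=0]
Event 3 (INT 0): INT 0 arrives: push (MAIN, PC=2), enter IRQ0 at PC=0 (depth now 1) [depth=1]
Event 4 (INT 0): INT 0 arrives: push (IRQ0, PC=0), enter IRQ0 at PC=0 (depth now 2) [depth=2]
Event 5 (EXEC): [IRQ0] PC=0: DEC 1 -> ACC=0 [depth=2]
Event 6 (EXEC): [IRQ0] PC=1: IRET -> resume IRQ0 at PC=0 (depth now 1) [depth=1]
Event 7 (EXEC): [IRQ0] PC=0: DEC 1 -> ACC=-1 [depth=1]
Event 8 (EXEC): [IRQ0] PC=1: IRET -> resume MAIN at PC=2 (depth now 0) [depth=0]
Event 9 (EXEC): [MAIN] PC=2: INC 3 -> ACC=2 [depth=0]
Event 10 (EXEC): [MAIN] PC=3: INC 2 -> ACC=4 [depth=0]
Event 11 (EXEC): [MAIN] PC=4: INC 2 -> ACC=6 [depth=0]
Event 12 (EXEC): [MAIN] PC=5: DEC 3 -> ACC=3 [depth=0]
Event 13 (EXEC): [MAIN] PC=6: HALT [depth=0]
Max depth observed: 2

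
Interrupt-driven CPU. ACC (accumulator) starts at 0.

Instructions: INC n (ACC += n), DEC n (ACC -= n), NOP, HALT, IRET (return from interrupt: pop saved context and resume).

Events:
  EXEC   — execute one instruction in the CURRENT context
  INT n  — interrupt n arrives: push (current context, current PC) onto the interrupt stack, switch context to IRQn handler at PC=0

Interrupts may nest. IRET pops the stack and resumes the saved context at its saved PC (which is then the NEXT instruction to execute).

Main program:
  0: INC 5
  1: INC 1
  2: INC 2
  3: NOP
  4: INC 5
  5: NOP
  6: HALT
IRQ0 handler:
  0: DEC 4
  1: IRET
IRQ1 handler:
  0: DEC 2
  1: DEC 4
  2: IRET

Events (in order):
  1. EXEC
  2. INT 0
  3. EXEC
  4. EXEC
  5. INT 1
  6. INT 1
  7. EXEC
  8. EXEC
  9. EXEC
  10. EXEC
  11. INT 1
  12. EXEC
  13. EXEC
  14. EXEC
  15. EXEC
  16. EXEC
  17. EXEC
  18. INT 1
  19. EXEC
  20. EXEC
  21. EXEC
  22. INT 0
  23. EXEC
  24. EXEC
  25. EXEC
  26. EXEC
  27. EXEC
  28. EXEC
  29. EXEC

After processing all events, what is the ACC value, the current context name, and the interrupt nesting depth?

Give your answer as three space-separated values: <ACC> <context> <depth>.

Event 1 (EXEC): [MAIN] PC=0: INC 5 -> ACC=5
Event 2 (INT 0): INT 0 arrives: push (MAIN, PC=1), enter IRQ0 at PC=0 (depth now 1)
Event 3 (EXEC): [IRQ0] PC=0: DEC 4 -> ACC=1
Event 4 (EXEC): [IRQ0] PC=1: IRET -> resume MAIN at PC=1 (depth now 0)
Event 5 (INT 1): INT 1 arrives: push (MAIN, PC=1), enter IRQ1 at PC=0 (depth now 1)
Event 6 (INT 1): INT 1 arrives: push (IRQ1, PC=0), enter IRQ1 at PC=0 (depth now 2)
Event 7 (EXEC): [IRQ1] PC=0: DEC 2 -> ACC=-1
Event 8 (EXEC): [IRQ1] PC=1: DEC 4 -> ACC=-5
Event 9 (EXEC): [IRQ1] PC=2: IRET -> resume IRQ1 at PC=0 (depth now 1)
Event 10 (EXEC): [IRQ1] PC=0: DEC 2 -> ACC=-7
Event 11 (INT 1): INT 1 arrives: push (IRQ1, PC=1), enter IRQ1 at PC=0 (depth now 2)
Event 12 (EXEC): [IRQ1] PC=0: DEC 2 -> ACC=-9
Event 13 (EXEC): [IRQ1] PC=1: DEC 4 -> ACC=-13
Event 14 (EXEC): [IRQ1] PC=2: IRET -> resume IRQ1 at PC=1 (depth now 1)
Event 15 (EXEC): [IRQ1] PC=1: DEC 4 -> ACC=-17
Event 16 (EXEC): [IRQ1] PC=2: IRET -> resume MAIN at PC=1 (depth now 0)
Event 17 (EXEC): [MAIN] PC=1: INC 1 -> ACC=-16
Event 18 (INT 1): INT 1 arrives: push (MAIN, PC=2), enter IRQ1 at PC=0 (depth now 1)
Event 19 (EXEC): [IRQ1] PC=0: DEC 2 -> ACC=-18
Event 20 (EXEC): [IRQ1] PC=1: DEC 4 -> ACC=-22
Event 21 (EXEC): [IRQ1] PC=2: IRET -> resume MAIN at PC=2 (depth now 0)
Event 22 (INT 0): INT 0 arrives: push (MAIN, PC=2), enter IRQ0 at PC=0 (depth now 1)
Event 23 (EXEC): [IRQ0] PC=0: DEC 4 -> ACC=-26
Event 24 (EXEC): [IRQ0] PC=1: IRET -> resume MAIN at PC=2 (depth now 0)
Event 25 (EXEC): [MAIN] PC=2: INC 2 -> ACC=-24
Event 26 (EXEC): [MAIN] PC=3: NOP
Event 27 (EXEC): [MAIN] PC=4: INC 5 -> ACC=-19
Event 28 (EXEC): [MAIN] PC=5: NOP
Event 29 (EXEC): [MAIN] PC=6: HALT

Answer: -19 MAIN 0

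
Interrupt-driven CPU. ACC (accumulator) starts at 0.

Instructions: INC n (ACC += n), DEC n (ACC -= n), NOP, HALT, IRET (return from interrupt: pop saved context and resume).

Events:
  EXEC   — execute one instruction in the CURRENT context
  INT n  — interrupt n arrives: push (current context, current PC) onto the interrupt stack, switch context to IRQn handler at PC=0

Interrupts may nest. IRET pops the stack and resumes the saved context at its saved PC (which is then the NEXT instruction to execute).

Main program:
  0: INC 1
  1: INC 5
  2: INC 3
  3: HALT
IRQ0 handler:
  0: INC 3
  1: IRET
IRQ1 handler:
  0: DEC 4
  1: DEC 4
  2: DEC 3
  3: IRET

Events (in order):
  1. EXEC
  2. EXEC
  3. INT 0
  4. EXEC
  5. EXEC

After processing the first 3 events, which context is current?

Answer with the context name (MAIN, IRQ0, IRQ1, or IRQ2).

Answer: IRQ0

Derivation:
Event 1 (EXEC): [MAIN] PC=0: INC 1 -> ACC=1
Event 2 (EXEC): [MAIN] PC=1: INC 5 -> ACC=6
Event 3 (INT 0): INT 0 arrives: push (MAIN, PC=2), enter IRQ0 at PC=0 (depth now 1)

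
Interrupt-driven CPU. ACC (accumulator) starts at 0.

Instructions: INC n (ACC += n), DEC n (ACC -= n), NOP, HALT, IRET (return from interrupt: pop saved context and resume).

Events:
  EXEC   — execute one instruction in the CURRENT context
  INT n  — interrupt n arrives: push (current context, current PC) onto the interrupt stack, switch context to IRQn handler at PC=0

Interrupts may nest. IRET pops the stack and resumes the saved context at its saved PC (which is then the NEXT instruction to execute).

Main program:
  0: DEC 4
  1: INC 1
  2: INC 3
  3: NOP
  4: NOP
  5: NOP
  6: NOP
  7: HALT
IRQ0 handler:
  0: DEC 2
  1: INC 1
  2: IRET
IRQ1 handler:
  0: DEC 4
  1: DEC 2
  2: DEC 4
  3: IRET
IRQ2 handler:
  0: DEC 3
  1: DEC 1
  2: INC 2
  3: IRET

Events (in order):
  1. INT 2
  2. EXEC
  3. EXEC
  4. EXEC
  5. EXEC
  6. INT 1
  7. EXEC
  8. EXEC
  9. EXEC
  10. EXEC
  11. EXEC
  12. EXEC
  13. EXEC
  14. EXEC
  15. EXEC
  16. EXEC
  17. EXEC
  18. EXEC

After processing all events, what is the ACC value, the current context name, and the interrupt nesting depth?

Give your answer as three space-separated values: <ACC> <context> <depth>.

Answer: -12 MAIN 0

Derivation:
Event 1 (INT 2): INT 2 arrives: push (MAIN, PC=0), enter IRQ2 at PC=0 (depth now 1)
Event 2 (EXEC): [IRQ2] PC=0: DEC 3 -> ACC=-3
Event 3 (EXEC): [IRQ2] PC=1: DEC 1 -> ACC=-4
Event 4 (EXEC): [IRQ2] PC=2: INC 2 -> ACC=-2
Event 5 (EXEC): [IRQ2] PC=3: IRET -> resume MAIN at PC=0 (depth now 0)
Event 6 (INT 1): INT 1 arrives: push (MAIN, PC=0), enter IRQ1 at PC=0 (depth now 1)
Event 7 (EXEC): [IRQ1] PC=0: DEC 4 -> ACC=-6
Event 8 (EXEC): [IRQ1] PC=1: DEC 2 -> ACC=-8
Event 9 (EXEC): [IRQ1] PC=2: DEC 4 -> ACC=-12
Event 10 (EXEC): [IRQ1] PC=3: IRET -> resume MAIN at PC=0 (depth now 0)
Event 11 (EXEC): [MAIN] PC=0: DEC 4 -> ACC=-16
Event 12 (EXEC): [MAIN] PC=1: INC 1 -> ACC=-15
Event 13 (EXEC): [MAIN] PC=2: INC 3 -> ACC=-12
Event 14 (EXEC): [MAIN] PC=3: NOP
Event 15 (EXEC): [MAIN] PC=4: NOP
Event 16 (EXEC): [MAIN] PC=5: NOP
Event 17 (EXEC): [MAIN] PC=6: NOP
Event 18 (EXEC): [MAIN] PC=7: HALT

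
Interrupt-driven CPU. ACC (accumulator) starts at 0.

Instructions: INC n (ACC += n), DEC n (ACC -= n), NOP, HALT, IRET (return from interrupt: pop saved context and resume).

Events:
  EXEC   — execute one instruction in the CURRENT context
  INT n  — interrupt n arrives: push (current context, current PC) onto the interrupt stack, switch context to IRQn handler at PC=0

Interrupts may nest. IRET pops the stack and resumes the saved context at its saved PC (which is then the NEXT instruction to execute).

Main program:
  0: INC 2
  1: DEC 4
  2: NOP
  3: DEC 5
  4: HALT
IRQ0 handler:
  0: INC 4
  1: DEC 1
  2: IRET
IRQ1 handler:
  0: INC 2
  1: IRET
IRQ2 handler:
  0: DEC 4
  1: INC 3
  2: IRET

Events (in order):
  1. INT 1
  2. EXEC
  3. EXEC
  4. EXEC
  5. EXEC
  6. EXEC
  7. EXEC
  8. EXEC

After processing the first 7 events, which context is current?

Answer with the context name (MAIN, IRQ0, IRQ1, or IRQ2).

Event 1 (INT 1): INT 1 arrives: push (MAIN, PC=0), enter IRQ1 at PC=0 (depth now 1)
Event 2 (EXEC): [IRQ1] PC=0: INC 2 -> ACC=2
Event 3 (EXEC): [IRQ1] PC=1: IRET -> resume MAIN at PC=0 (depth now 0)
Event 4 (EXEC): [MAIN] PC=0: INC 2 -> ACC=4
Event 5 (EXEC): [MAIN] PC=1: DEC 4 -> ACC=0
Event 6 (EXEC): [MAIN] PC=2: NOP
Event 7 (EXEC): [MAIN] PC=3: DEC 5 -> ACC=-5

Answer: MAIN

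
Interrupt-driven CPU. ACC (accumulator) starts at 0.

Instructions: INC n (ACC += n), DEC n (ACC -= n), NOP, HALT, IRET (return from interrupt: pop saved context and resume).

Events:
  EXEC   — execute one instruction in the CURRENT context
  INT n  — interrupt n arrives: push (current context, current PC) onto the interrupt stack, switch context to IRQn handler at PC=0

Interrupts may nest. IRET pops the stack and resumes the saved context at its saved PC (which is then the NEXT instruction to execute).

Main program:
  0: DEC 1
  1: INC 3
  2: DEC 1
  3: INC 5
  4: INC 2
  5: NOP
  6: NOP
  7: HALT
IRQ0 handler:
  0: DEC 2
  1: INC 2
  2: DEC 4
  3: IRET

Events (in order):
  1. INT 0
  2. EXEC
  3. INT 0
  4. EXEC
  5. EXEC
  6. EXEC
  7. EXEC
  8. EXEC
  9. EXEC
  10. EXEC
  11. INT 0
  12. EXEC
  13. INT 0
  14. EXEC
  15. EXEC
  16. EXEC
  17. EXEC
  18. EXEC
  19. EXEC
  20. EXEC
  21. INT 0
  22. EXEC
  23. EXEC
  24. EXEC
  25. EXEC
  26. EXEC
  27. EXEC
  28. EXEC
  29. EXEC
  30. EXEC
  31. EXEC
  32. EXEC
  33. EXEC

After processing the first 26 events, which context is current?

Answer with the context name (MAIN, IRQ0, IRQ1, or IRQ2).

Event 1 (INT 0): INT 0 arrives: push (MAIN, PC=0), enter IRQ0 at PC=0 (depth now 1)
Event 2 (EXEC): [IRQ0] PC=0: DEC 2 -> ACC=-2
Event 3 (INT 0): INT 0 arrives: push (IRQ0, PC=1), enter IRQ0 at PC=0 (depth now 2)
Event 4 (EXEC): [IRQ0] PC=0: DEC 2 -> ACC=-4
Event 5 (EXEC): [IRQ0] PC=1: INC 2 -> ACC=-2
Event 6 (EXEC): [IRQ0] PC=2: DEC 4 -> ACC=-6
Event 7 (EXEC): [IRQ0] PC=3: IRET -> resume IRQ0 at PC=1 (depth now 1)
Event 8 (EXEC): [IRQ0] PC=1: INC 2 -> ACC=-4
Event 9 (EXEC): [IRQ0] PC=2: DEC 4 -> ACC=-8
Event 10 (EXEC): [IRQ0] PC=3: IRET -> resume MAIN at PC=0 (depth now 0)
Event 11 (INT 0): INT 0 arrives: push (MAIN, PC=0), enter IRQ0 at PC=0 (depth now 1)
Event 12 (EXEC): [IRQ0] PC=0: DEC 2 -> ACC=-10
Event 13 (INT 0): INT 0 arrives: push (IRQ0, PC=1), enter IRQ0 at PC=0 (depth now 2)
Event 14 (EXEC): [IRQ0] PC=0: DEC 2 -> ACC=-12
Event 15 (EXEC): [IRQ0] PC=1: INC 2 -> ACC=-10
Event 16 (EXEC): [IRQ0] PC=2: DEC 4 -> ACC=-14
Event 17 (EXEC): [IRQ0] PC=3: IRET -> resume IRQ0 at PC=1 (depth now 1)
Event 18 (EXEC): [IRQ0] PC=1: INC 2 -> ACC=-12
Event 19 (EXEC): [IRQ0] PC=2: DEC 4 -> ACC=-16
Event 20 (EXEC): [IRQ0] PC=3: IRET -> resume MAIN at PC=0 (depth now 0)
Event 21 (INT 0): INT 0 arrives: push (MAIN, PC=0), enter IRQ0 at PC=0 (depth now 1)
Event 22 (EXEC): [IRQ0] PC=0: DEC 2 -> ACC=-18
Event 23 (EXEC): [IRQ0] PC=1: INC 2 -> ACC=-16
Event 24 (EXEC): [IRQ0] PC=2: DEC 4 -> ACC=-20
Event 25 (EXEC): [IRQ0] PC=3: IRET -> resume MAIN at PC=0 (depth now 0)
Event 26 (EXEC): [MAIN] PC=0: DEC 1 -> ACC=-21

Answer: MAIN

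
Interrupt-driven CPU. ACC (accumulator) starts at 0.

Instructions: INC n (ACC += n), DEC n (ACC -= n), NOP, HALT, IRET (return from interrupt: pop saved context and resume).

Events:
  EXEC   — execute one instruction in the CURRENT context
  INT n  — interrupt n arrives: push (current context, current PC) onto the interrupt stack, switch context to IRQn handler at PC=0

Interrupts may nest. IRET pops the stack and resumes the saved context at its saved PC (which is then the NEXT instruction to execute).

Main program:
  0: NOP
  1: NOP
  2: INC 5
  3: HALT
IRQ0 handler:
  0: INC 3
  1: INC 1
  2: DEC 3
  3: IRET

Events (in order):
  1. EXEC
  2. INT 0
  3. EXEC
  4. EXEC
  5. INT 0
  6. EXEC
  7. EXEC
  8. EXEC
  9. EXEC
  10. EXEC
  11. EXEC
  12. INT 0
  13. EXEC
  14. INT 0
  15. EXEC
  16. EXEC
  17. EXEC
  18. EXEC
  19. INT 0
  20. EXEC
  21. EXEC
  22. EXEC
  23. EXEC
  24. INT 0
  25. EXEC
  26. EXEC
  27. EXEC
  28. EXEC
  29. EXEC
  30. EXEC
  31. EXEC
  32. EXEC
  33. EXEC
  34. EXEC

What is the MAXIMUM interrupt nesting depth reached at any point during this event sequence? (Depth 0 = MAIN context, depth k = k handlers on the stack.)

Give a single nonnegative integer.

Answer: 2

Derivation:
Event 1 (EXEC): [MAIN] PC=0: NOP [depth=0]
Event 2 (INT 0): INT 0 arrives: push (MAIN, PC=1), enter IRQ0 at PC=0 (depth now 1) [depth=1]
Event 3 (EXEC): [IRQ0] PC=0: INC 3 -> ACC=3 [depth=1]
Event 4 (EXEC): [IRQ0] PC=1: INC 1 -> ACC=4 [depth=1]
Event 5 (INT 0): INT 0 arrives: push (IRQ0, PC=2), enter IRQ0 at PC=0 (depth now 2) [depth=2]
Event 6 (EXEC): [IRQ0] PC=0: INC 3 -> ACC=7 [depth=2]
Event 7 (EXEC): [IRQ0] PC=1: INC 1 -> ACC=8 [depth=2]
Event 8 (EXEC): [IRQ0] PC=2: DEC 3 -> ACC=5 [depth=2]
Event 9 (EXEC): [IRQ0] PC=3: IRET -> resume IRQ0 at PC=2 (depth now 1) [depth=1]
Event 10 (EXEC): [IRQ0] PC=2: DEC 3 -> ACC=2 [depth=1]
Event 11 (EXEC): [IRQ0] PC=3: IRET -> resume MAIN at PC=1 (depth now 0) [depth=0]
Event 12 (INT 0): INT 0 arrives: push (MAIN, PC=1), enter IRQ0 at PC=0 (depth now 1) [depth=1]
Event 13 (EXEC): [IRQ0] PC=0: INC 3 -> ACC=5 [depth=1]
Event 14 (INT 0): INT 0 arrives: push (IRQ0, PC=1), enter IRQ0 at PC=0 (depth now 2) [depth=2]
Event 15 (EXEC): [IRQ0] PC=0: INC 3 -> ACC=8 [depth=2]
Event 16 (EXEC): [IRQ0] PC=1: INC 1 -> ACC=9 [depth=2]
Event 17 (EXEC): [IRQ0] PC=2: DEC 3 -> ACC=6 [depth=2]
Event 18 (EXEC): [IRQ0] PC=3: IRET -> resume IRQ0 at PC=1 (depth now 1) [depth=1]
Event 19 (INT 0): INT 0 arrives: push (IRQ0, PC=1), enter IRQ0 at PC=0 (depth now 2) [depth=2]
Event 20 (EXEC): [IRQ0] PC=0: INC 3 -> ACC=9 [depth=2]
Event 21 (EXEC): [IRQ0] PC=1: INC 1 -> ACC=10 [depth=2]
Event 22 (EXEC): [IRQ0] PC=2: DEC 3 -> ACC=7 [depth=2]
Event 23 (EXEC): [IRQ0] PC=3: IRET -> resume IRQ0 at PC=1 (depth now 1) [depth=1]
Event 24 (INT 0): INT 0 arrives: push (IRQ0, PC=1), enter IRQ0 at PC=0 (depth now 2) [depth=2]
Event 25 (EXEC): [IRQ0] PC=0: INC 3 -> ACC=10 [depth=2]
Event 26 (EXEC): [IRQ0] PC=1: INC 1 -> ACC=11 [depth=2]
Event 27 (EXEC): [IRQ0] PC=2: DEC 3 -> ACC=8 [depth=2]
Event 28 (EXEC): [IRQ0] PC=3: IRET -> resume IRQ0 at PC=1 (depth now 1) [depth=1]
Event 29 (EXEC): [IRQ0] PC=1: INC 1 -> ACC=9 [depth=1]
Event 30 (EXEC): [IRQ0] PC=2: DEC 3 -> ACC=6 [depth=1]
Event 31 (EXEC): [IRQ0] PC=3: IRET -> resume MAIN at PC=1 (depth now 0) [depth=0]
Event 32 (EXEC): [MAIN] PC=1: NOP [depth=0]
Event 33 (EXEC): [MAIN] PC=2: INC 5 -> ACC=11 [depth=0]
Event 34 (EXEC): [MAIN] PC=3: HALT [depth=0]
Max depth observed: 2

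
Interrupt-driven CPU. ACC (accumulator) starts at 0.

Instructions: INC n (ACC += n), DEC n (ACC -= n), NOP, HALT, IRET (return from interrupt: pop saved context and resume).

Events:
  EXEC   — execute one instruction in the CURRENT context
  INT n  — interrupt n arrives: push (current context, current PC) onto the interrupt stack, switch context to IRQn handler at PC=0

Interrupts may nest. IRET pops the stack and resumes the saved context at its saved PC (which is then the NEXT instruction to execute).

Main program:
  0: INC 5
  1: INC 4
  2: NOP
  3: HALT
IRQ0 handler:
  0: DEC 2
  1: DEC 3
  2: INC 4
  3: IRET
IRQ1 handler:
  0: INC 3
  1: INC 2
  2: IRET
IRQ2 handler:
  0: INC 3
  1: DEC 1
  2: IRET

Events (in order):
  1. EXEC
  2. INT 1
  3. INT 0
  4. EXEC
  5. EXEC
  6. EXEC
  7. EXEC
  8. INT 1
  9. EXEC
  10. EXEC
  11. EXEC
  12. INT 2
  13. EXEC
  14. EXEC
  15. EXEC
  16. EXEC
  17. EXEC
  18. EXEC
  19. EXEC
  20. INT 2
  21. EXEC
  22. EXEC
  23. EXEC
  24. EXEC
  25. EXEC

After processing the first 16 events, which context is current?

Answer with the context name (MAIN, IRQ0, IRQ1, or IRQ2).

Answer: IRQ1

Derivation:
Event 1 (EXEC): [MAIN] PC=0: INC 5 -> ACC=5
Event 2 (INT 1): INT 1 arrives: push (MAIN, PC=1), enter IRQ1 at PC=0 (depth now 1)
Event 3 (INT 0): INT 0 arrives: push (IRQ1, PC=0), enter IRQ0 at PC=0 (depth now 2)
Event 4 (EXEC): [IRQ0] PC=0: DEC 2 -> ACC=3
Event 5 (EXEC): [IRQ0] PC=1: DEC 3 -> ACC=0
Event 6 (EXEC): [IRQ0] PC=2: INC 4 -> ACC=4
Event 7 (EXEC): [IRQ0] PC=3: IRET -> resume IRQ1 at PC=0 (depth now 1)
Event 8 (INT 1): INT 1 arrives: push (IRQ1, PC=0), enter IRQ1 at PC=0 (depth now 2)
Event 9 (EXEC): [IRQ1] PC=0: INC 3 -> ACC=7
Event 10 (EXEC): [IRQ1] PC=1: INC 2 -> ACC=9
Event 11 (EXEC): [IRQ1] PC=2: IRET -> resume IRQ1 at PC=0 (depth now 1)
Event 12 (INT 2): INT 2 arrives: push (IRQ1, PC=0), enter IRQ2 at PC=0 (depth now 2)
Event 13 (EXEC): [IRQ2] PC=0: INC 3 -> ACC=12
Event 14 (EXEC): [IRQ2] PC=1: DEC 1 -> ACC=11
Event 15 (EXEC): [IRQ2] PC=2: IRET -> resume IRQ1 at PC=0 (depth now 1)
Event 16 (EXEC): [IRQ1] PC=0: INC 3 -> ACC=14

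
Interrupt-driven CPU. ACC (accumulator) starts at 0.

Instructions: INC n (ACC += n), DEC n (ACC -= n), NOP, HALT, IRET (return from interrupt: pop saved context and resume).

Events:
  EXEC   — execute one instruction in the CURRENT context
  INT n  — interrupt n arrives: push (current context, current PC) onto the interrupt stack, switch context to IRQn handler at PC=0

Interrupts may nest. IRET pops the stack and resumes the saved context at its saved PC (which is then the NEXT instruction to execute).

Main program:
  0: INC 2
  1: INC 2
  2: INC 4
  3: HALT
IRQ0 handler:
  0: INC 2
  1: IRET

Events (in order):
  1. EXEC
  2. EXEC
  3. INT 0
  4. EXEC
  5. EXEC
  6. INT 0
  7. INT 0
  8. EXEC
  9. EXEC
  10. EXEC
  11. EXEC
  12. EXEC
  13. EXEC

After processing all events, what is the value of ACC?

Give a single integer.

Event 1 (EXEC): [MAIN] PC=0: INC 2 -> ACC=2
Event 2 (EXEC): [MAIN] PC=1: INC 2 -> ACC=4
Event 3 (INT 0): INT 0 arrives: push (MAIN, PC=2), enter IRQ0 at PC=0 (depth now 1)
Event 4 (EXEC): [IRQ0] PC=0: INC 2 -> ACC=6
Event 5 (EXEC): [IRQ0] PC=1: IRET -> resume MAIN at PC=2 (depth now 0)
Event 6 (INT 0): INT 0 arrives: push (MAIN, PC=2), enter IRQ0 at PC=0 (depth now 1)
Event 7 (INT 0): INT 0 arrives: push (IRQ0, PC=0), enter IRQ0 at PC=0 (depth now 2)
Event 8 (EXEC): [IRQ0] PC=0: INC 2 -> ACC=8
Event 9 (EXEC): [IRQ0] PC=1: IRET -> resume IRQ0 at PC=0 (depth now 1)
Event 10 (EXEC): [IRQ0] PC=0: INC 2 -> ACC=10
Event 11 (EXEC): [IRQ0] PC=1: IRET -> resume MAIN at PC=2 (depth now 0)
Event 12 (EXEC): [MAIN] PC=2: INC 4 -> ACC=14
Event 13 (EXEC): [MAIN] PC=3: HALT

Answer: 14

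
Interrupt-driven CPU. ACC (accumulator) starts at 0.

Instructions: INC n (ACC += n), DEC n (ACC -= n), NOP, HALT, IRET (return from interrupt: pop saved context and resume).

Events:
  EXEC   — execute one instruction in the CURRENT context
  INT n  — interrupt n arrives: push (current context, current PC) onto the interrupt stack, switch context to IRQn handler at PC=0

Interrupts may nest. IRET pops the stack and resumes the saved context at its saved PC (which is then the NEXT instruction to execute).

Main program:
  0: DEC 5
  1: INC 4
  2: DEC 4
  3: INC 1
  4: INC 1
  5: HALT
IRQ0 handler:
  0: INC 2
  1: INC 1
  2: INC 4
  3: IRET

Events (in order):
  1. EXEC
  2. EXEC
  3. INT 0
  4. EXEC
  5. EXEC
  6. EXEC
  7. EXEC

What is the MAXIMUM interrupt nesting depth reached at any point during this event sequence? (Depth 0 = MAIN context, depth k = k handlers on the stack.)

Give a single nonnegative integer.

Event 1 (EXEC): [MAIN] PC=0: DEC 5 -> ACC=-5 [depth=0]
Event 2 (EXEC): [MAIN] PC=1: INC 4 -> ACC=-1 [depth=0]
Event 3 (INT 0): INT 0 arrives: push (MAIN, PC=2), enter IRQ0 at PC=0 (depth now 1) [depth=1]
Event 4 (EXEC): [IRQ0] PC=0: INC 2 -> ACC=1 [depth=1]
Event 5 (EXEC): [IRQ0] PC=1: INC 1 -> ACC=2 [depth=1]
Event 6 (EXEC): [IRQ0] PC=2: INC 4 -> ACC=6 [depth=1]
Event 7 (EXEC): [IRQ0] PC=3: IRET -> resume MAIN at PC=2 (depth now 0) [depth=0]
Max depth observed: 1

Answer: 1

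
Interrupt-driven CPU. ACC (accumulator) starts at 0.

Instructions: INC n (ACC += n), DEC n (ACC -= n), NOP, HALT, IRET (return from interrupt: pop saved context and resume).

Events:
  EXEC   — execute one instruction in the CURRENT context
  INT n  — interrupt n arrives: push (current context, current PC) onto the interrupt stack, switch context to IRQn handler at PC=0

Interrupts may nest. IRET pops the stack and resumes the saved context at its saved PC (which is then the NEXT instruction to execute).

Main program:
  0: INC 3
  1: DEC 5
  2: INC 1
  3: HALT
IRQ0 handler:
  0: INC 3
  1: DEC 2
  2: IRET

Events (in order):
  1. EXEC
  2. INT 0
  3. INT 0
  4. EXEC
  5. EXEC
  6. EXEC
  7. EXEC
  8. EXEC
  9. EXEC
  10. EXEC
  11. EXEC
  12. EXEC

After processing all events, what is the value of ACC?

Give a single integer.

Answer: 1

Derivation:
Event 1 (EXEC): [MAIN] PC=0: INC 3 -> ACC=3
Event 2 (INT 0): INT 0 arrives: push (MAIN, PC=1), enter IRQ0 at PC=0 (depth now 1)
Event 3 (INT 0): INT 0 arrives: push (IRQ0, PC=0), enter IRQ0 at PC=0 (depth now 2)
Event 4 (EXEC): [IRQ0] PC=0: INC 3 -> ACC=6
Event 5 (EXEC): [IRQ0] PC=1: DEC 2 -> ACC=4
Event 6 (EXEC): [IRQ0] PC=2: IRET -> resume IRQ0 at PC=0 (depth now 1)
Event 7 (EXEC): [IRQ0] PC=0: INC 3 -> ACC=7
Event 8 (EXEC): [IRQ0] PC=1: DEC 2 -> ACC=5
Event 9 (EXEC): [IRQ0] PC=2: IRET -> resume MAIN at PC=1 (depth now 0)
Event 10 (EXEC): [MAIN] PC=1: DEC 5 -> ACC=0
Event 11 (EXEC): [MAIN] PC=2: INC 1 -> ACC=1
Event 12 (EXEC): [MAIN] PC=3: HALT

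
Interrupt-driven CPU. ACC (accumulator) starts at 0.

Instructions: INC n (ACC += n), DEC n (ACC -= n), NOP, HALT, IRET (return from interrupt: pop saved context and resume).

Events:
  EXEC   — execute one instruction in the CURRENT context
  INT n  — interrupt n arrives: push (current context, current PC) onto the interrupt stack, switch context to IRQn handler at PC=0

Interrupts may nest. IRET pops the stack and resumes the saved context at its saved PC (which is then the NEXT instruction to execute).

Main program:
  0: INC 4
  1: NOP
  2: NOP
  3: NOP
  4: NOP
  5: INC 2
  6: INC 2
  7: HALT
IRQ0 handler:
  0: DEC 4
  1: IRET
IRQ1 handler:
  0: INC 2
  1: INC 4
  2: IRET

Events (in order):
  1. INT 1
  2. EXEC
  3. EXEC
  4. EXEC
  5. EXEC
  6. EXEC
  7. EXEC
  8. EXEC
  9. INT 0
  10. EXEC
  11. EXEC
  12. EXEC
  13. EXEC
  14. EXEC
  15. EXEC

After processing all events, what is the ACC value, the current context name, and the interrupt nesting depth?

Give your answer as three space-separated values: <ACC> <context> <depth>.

Event 1 (INT 1): INT 1 arrives: push (MAIN, PC=0), enter IRQ1 at PC=0 (depth now 1)
Event 2 (EXEC): [IRQ1] PC=0: INC 2 -> ACC=2
Event 3 (EXEC): [IRQ1] PC=1: INC 4 -> ACC=6
Event 4 (EXEC): [IRQ1] PC=2: IRET -> resume MAIN at PC=0 (depth now 0)
Event 5 (EXEC): [MAIN] PC=0: INC 4 -> ACC=10
Event 6 (EXEC): [MAIN] PC=1: NOP
Event 7 (EXEC): [MAIN] PC=2: NOP
Event 8 (EXEC): [MAIN] PC=3: NOP
Event 9 (INT 0): INT 0 arrives: push (MAIN, PC=4), enter IRQ0 at PC=0 (depth now 1)
Event 10 (EXEC): [IRQ0] PC=0: DEC 4 -> ACC=6
Event 11 (EXEC): [IRQ0] PC=1: IRET -> resume MAIN at PC=4 (depth now 0)
Event 12 (EXEC): [MAIN] PC=4: NOP
Event 13 (EXEC): [MAIN] PC=5: INC 2 -> ACC=8
Event 14 (EXEC): [MAIN] PC=6: INC 2 -> ACC=10
Event 15 (EXEC): [MAIN] PC=7: HALT

Answer: 10 MAIN 0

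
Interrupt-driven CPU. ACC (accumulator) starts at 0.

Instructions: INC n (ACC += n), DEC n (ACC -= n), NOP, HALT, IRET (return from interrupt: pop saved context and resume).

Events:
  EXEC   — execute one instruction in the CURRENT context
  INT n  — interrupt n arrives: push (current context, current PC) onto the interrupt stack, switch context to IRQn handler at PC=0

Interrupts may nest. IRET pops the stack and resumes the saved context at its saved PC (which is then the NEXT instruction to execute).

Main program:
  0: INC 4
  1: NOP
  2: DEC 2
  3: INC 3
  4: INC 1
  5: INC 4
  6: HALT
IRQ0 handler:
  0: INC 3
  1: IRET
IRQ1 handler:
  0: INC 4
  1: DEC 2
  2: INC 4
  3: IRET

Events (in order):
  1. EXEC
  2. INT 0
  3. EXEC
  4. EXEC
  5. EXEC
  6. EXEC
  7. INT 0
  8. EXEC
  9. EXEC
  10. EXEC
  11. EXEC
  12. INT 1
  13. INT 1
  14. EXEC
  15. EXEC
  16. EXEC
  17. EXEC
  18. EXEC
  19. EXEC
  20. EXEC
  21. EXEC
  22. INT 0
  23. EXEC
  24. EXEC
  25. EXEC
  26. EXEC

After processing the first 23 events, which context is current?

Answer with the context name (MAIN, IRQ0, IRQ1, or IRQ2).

Answer: IRQ0

Derivation:
Event 1 (EXEC): [MAIN] PC=0: INC 4 -> ACC=4
Event 2 (INT 0): INT 0 arrives: push (MAIN, PC=1), enter IRQ0 at PC=0 (depth now 1)
Event 3 (EXEC): [IRQ0] PC=0: INC 3 -> ACC=7
Event 4 (EXEC): [IRQ0] PC=1: IRET -> resume MAIN at PC=1 (depth now 0)
Event 5 (EXEC): [MAIN] PC=1: NOP
Event 6 (EXEC): [MAIN] PC=2: DEC 2 -> ACC=5
Event 7 (INT 0): INT 0 arrives: push (MAIN, PC=3), enter IRQ0 at PC=0 (depth now 1)
Event 8 (EXEC): [IRQ0] PC=0: INC 3 -> ACC=8
Event 9 (EXEC): [IRQ0] PC=1: IRET -> resume MAIN at PC=3 (depth now 0)
Event 10 (EXEC): [MAIN] PC=3: INC 3 -> ACC=11
Event 11 (EXEC): [MAIN] PC=4: INC 1 -> ACC=12
Event 12 (INT 1): INT 1 arrives: push (MAIN, PC=5), enter IRQ1 at PC=0 (depth now 1)
Event 13 (INT 1): INT 1 arrives: push (IRQ1, PC=0), enter IRQ1 at PC=0 (depth now 2)
Event 14 (EXEC): [IRQ1] PC=0: INC 4 -> ACC=16
Event 15 (EXEC): [IRQ1] PC=1: DEC 2 -> ACC=14
Event 16 (EXEC): [IRQ1] PC=2: INC 4 -> ACC=18
Event 17 (EXEC): [IRQ1] PC=3: IRET -> resume IRQ1 at PC=0 (depth now 1)
Event 18 (EXEC): [IRQ1] PC=0: INC 4 -> ACC=22
Event 19 (EXEC): [IRQ1] PC=1: DEC 2 -> ACC=20
Event 20 (EXEC): [IRQ1] PC=2: INC 4 -> ACC=24
Event 21 (EXEC): [IRQ1] PC=3: IRET -> resume MAIN at PC=5 (depth now 0)
Event 22 (INT 0): INT 0 arrives: push (MAIN, PC=5), enter IRQ0 at PC=0 (depth now 1)
Event 23 (EXEC): [IRQ0] PC=0: INC 3 -> ACC=27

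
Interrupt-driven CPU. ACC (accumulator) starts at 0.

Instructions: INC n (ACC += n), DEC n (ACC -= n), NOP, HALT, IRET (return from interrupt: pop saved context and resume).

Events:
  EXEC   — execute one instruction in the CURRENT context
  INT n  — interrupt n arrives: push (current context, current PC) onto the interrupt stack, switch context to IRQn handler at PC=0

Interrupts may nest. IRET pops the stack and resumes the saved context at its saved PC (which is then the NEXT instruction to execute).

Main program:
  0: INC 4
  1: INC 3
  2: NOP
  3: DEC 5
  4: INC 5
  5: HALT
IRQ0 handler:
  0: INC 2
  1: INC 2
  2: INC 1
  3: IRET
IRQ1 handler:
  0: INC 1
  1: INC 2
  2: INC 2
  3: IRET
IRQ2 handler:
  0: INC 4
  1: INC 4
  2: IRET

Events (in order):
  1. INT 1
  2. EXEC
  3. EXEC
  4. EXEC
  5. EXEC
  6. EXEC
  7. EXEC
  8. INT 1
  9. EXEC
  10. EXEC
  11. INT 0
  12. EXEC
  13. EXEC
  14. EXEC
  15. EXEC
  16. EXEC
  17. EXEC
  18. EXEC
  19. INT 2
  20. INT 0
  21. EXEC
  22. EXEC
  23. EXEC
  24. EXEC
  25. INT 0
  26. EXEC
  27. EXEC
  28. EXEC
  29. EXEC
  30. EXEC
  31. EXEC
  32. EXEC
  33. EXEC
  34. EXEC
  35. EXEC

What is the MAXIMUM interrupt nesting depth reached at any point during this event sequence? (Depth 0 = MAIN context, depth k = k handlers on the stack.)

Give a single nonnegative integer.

Answer: 2

Derivation:
Event 1 (INT 1): INT 1 arrives: push (MAIN, PC=0), enter IRQ1 at PC=0 (depth now 1) [depth=1]
Event 2 (EXEC): [IRQ1] PC=0: INC 1 -> ACC=1 [depth=1]
Event 3 (EXEC): [IRQ1] PC=1: INC 2 -> ACC=3 [depth=1]
Event 4 (EXEC): [IRQ1] PC=2: INC 2 -> ACC=5 [depth=1]
Event 5 (EXEC): [IRQ1] PC=3: IRET -> resume MAIN at PC=0 (depth now 0) [depth=0]
Event 6 (EXEC): [MAIN] PC=0: INC 4 -> ACC=9 [depth=0]
Event 7 (EXEC): [MAIN] PC=1: INC 3 -> ACC=12 [depth=0]
Event 8 (INT 1): INT 1 arrives: push (MAIN, PC=2), enter IRQ1 at PC=0 (depth now 1) [depth=1]
Event 9 (EXEC): [IRQ1] PC=0: INC 1 -> ACC=13 [depth=1]
Event 10 (EXEC): [IRQ1] PC=1: INC 2 -> ACC=15 [depth=1]
Event 11 (INT 0): INT 0 arrives: push (IRQ1, PC=2), enter IRQ0 at PC=0 (depth now 2) [depth=2]
Event 12 (EXEC): [IRQ0] PC=0: INC 2 -> ACC=17 [depth=2]
Event 13 (EXEC): [IRQ0] PC=1: INC 2 -> ACC=19 [depth=2]
Event 14 (EXEC): [IRQ0] PC=2: INC 1 -> ACC=20 [depth=2]
Event 15 (EXEC): [IRQ0] PC=3: IRET -> resume IRQ1 at PC=2 (depth now 1) [depth=1]
Event 16 (EXEC): [IRQ1] PC=2: INC 2 -> ACC=22 [depth=1]
Event 17 (EXEC): [IRQ1] PC=3: IRET -> resume MAIN at PC=2 (depth now 0) [depth=0]
Event 18 (EXEC): [MAIN] PC=2: NOP [depth=0]
Event 19 (INT 2): INT 2 arrives: push (MAIN, PC=3), enter IRQ2 at PC=0 (depth now 1) [depth=1]
Event 20 (INT 0): INT 0 arrives: push (IRQ2, PC=0), enter IRQ0 at PC=0 (depth now 2) [depth=2]
Event 21 (EXEC): [IRQ0] PC=0: INC 2 -> ACC=24 [depth=2]
Event 22 (EXEC): [IRQ0] PC=1: INC 2 -> ACC=26 [depth=2]
Event 23 (EXEC): [IRQ0] PC=2: INC 1 -> ACC=27 [depth=2]
Event 24 (EXEC): [IRQ0] PC=3: IRET -> resume IRQ2 at PC=0 (depth now 1) [depth=1]
Event 25 (INT 0): INT 0 arrives: push (IRQ2, PC=0), enter IRQ0 at PC=0 (depth now 2) [depth=2]
Event 26 (EXEC): [IRQ0] PC=0: INC 2 -> ACC=29 [depth=2]
Event 27 (EXEC): [IRQ0] PC=1: INC 2 -> ACC=31 [depth=2]
Event 28 (EXEC): [IRQ0] PC=2: INC 1 -> ACC=32 [depth=2]
Event 29 (EXEC): [IRQ0] PC=3: IRET -> resume IRQ2 at PC=0 (depth now 1) [depth=1]
Event 30 (EXEC): [IRQ2] PC=0: INC 4 -> ACC=36 [depth=1]
Event 31 (EXEC): [IRQ2] PC=1: INC 4 -> ACC=40 [depth=1]
Event 32 (EXEC): [IRQ2] PC=2: IRET -> resume MAIN at PC=3 (depth now 0) [depth=0]
Event 33 (EXEC): [MAIN] PC=3: DEC 5 -> ACC=35 [depth=0]
Event 34 (EXEC): [MAIN] PC=4: INC 5 -> ACC=40 [depth=0]
Event 35 (EXEC): [MAIN] PC=5: HALT [depth=0]
Max depth observed: 2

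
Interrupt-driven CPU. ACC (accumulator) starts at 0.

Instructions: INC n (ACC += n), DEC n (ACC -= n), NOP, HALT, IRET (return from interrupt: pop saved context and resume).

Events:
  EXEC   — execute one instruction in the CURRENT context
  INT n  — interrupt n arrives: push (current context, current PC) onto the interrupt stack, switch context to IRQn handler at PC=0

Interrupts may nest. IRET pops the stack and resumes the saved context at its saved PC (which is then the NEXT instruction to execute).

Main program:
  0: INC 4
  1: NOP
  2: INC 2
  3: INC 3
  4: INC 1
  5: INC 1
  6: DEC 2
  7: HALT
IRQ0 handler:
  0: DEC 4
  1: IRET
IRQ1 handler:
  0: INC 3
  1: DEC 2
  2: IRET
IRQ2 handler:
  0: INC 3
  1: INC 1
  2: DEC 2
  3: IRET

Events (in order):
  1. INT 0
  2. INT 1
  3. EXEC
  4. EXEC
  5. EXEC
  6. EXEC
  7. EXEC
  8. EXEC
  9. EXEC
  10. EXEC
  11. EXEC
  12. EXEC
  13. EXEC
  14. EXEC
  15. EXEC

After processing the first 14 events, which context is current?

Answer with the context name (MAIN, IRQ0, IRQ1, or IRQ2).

Answer: MAIN

Derivation:
Event 1 (INT 0): INT 0 arrives: push (MAIN, PC=0), enter IRQ0 at PC=0 (depth now 1)
Event 2 (INT 1): INT 1 arrives: push (IRQ0, PC=0), enter IRQ1 at PC=0 (depth now 2)
Event 3 (EXEC): [IRQ1] PC=0: INC 3 -> ACC=3
Event 4 (EXEC): [IRQ1] PC=1: DEC 2 -> ACC=1
Event 5 (EXEC): [IRQ1] PC=2: IRET -> resume IRQ0 at PC=0 (depth now 1)
Event 6 (EXEC): [IRQ0] PC=0: DEC 4 -> ACC=-3
Event 7 (EXEC): [IRQ0] PC=1: IRET -> resume MAIN at PC=0 (depth now 0)
Event 8 (EXEC): [MAIN] PC=0: INC 4 -> ACC=1
Event 9 (EXEC): [MAIN] PC=1: NOP
Event 10 (EXEC): [MAIN] PC=2: INC 2 -> ACC=3
Event 11 (EXEC): [MAIN] PC=3: INC 3 -> ACC=6
Event 12 (EXEC): [MAIN] PC=4: INC 1 -> ACC=7
Event 13 (EXEC): [MAIN] PC=5: INC 1 -> ACC=8
Event 14 (EXEC): [MAIN] PC=6: DEC 2 -> ACC=6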